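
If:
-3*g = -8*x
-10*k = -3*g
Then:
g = 8*x/3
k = 4*x/5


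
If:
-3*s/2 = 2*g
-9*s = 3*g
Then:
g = 0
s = 0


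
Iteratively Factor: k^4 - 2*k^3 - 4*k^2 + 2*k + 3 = (k + 1)*(k^3 - 3*k^2 - k + 3) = (k - 3)*(k + 1)*(k^2 - 1) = (k - 3)*(k + 1)^2*(k - 1)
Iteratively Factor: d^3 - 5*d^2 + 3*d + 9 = (d - 3)*(d^2 - 2*d - 3) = (d - 3)*(d + 1)*(d - 3)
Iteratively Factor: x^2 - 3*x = (x - 3)*(x)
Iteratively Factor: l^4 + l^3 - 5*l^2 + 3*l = (l - 1)*(l^3 + 2*l^2 - 3*l) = l*(l - 1)*(l^2 + 2*l - 3) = l*(l - 1)*(l + 3)*(l - 1)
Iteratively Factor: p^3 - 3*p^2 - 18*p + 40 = (p + 4)*(p^2 - 7*p + 10) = (p - 5)*(p + 4)*(p - 2)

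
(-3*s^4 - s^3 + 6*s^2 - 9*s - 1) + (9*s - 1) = -3*s^4 - s^3 + 6*s^2 - 2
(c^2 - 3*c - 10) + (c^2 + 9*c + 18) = 2*c^2 + 6*c + 8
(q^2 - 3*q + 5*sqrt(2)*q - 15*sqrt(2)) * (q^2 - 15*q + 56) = q^4 - 18*q^3 + 5*sqrt(2)*q^3 - 90*sqrt(2)*q^2 + 101*q^2 - 168*q + 505*sqrt(2)*q - 840*sqrt(2)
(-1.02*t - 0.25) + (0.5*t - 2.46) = -0.52*t - 2.71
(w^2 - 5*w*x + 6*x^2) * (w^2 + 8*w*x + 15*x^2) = w^4 + 3*w^3*x - 19*w^2*x^2 - 27*w*x^3 + 90*x^4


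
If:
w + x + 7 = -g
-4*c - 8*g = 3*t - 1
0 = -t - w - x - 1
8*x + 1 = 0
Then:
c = 11*w/4 + 469/32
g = -w - 55/8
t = -w - 7/8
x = -1/8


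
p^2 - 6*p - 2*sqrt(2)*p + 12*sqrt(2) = (p - 6)*(p - 2*sqrt(2))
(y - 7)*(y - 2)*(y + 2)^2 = y^4 - 5*y^3 - 18*y^2 + 20*y + 56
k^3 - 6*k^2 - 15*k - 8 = (k - 8)*(k + 1)^2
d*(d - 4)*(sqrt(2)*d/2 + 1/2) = sqrt(2)*d^3/2 - 2*sqrt(2)*d^2 + d^2/2 - 2*d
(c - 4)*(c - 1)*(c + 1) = c^3 - 4*c^2 - c + 4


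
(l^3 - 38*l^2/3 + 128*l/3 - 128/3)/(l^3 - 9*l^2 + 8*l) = (3*l^2 - 14*l + 16)/(3*l*(l - 1))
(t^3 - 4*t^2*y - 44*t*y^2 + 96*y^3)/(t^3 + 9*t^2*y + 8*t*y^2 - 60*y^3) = (t - 8*y)/(t + 5*y)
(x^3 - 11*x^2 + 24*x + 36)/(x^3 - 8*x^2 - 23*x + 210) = (x^2 - 5*x - 6)/(x^2 - 2*x - 35)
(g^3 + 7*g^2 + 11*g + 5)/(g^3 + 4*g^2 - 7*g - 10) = (g + 1)/(g - 2)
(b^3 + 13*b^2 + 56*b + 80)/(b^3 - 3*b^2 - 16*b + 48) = (b^2 + 9*b + 20)/(b^2 - 7*b + 12)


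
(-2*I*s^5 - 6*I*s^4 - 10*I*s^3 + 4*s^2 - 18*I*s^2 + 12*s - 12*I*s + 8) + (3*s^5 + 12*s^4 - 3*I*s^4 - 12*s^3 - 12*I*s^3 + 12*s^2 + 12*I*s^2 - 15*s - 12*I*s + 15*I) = 3*s^5 - 2*I*s^5 + 12*s^4 - 9*I*s^4 - 12*s^3 - 22*I*s^3 + 16*s^2 - 6*I*s^2 - 3*s - 24*I*s + 8 + 15*I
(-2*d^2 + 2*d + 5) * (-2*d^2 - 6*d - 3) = 4*d^4 + 8*d^3 - 16*d^2 - 36*d - 15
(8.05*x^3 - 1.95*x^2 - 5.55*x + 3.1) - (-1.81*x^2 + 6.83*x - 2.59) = 8.05*x^3 - 0.14*x^2 - 12.38*x + 5.69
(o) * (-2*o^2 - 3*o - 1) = -2*o^3 - 3*o^2 - o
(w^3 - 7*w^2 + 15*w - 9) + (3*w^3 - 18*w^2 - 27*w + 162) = 4*w^3 - 25*w^2 - 12*w + 153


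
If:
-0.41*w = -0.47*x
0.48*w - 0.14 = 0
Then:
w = 0.29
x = 0.25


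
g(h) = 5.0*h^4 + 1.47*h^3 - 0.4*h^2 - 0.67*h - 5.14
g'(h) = 20.0*h^3 + 4.41*h^2 - 0.8*h - 0.67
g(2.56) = 229.93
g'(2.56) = 361.73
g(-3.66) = 817.09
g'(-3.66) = -919.23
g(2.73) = 297.69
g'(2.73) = 436.94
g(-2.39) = 137.25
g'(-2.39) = -246.61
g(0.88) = -2.04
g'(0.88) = 15.67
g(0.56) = -4.89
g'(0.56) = 3.78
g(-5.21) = 3463.62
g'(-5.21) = -2705.21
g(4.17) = 1603.57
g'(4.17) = 1522.91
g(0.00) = -5.14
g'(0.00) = -0.67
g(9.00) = 33833.06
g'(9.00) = 14929.34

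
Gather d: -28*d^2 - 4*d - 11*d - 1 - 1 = -28*d^2 - 15*d - 2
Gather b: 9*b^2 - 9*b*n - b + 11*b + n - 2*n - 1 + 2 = 9*b^2 + b*(10 - 9*n) - n + 1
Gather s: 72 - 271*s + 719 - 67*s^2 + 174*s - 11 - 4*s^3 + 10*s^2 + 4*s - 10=-4*s^3 - 57*s^2 - 93*s + 770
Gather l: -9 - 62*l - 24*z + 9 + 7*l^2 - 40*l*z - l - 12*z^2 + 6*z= 7*l^2 + l*(-40*z - 63) - 12*z^2 - 18*z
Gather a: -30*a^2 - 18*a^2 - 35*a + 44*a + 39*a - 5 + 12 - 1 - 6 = -48*a^2 + 48*a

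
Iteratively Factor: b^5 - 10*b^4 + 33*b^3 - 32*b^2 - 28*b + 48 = (b - 3)*(b^4 - 7*b^3 + 12*b^2 + 4*b - 16) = (b - 3)*(b - 2)*(b^3 - 5*b^2 + 2*b + 8) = (b - 3)*(b - 2)*(b + 1)*(b^2 - 6*b + 8) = (b - 3)*(b - 2)^2*(b + 1)*(b - 4)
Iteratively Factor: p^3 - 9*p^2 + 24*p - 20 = (p - 2)*(p^2 - 7*p + 10) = (p - 5)*(p - 2)*(p - 2)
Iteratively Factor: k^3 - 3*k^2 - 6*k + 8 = (k + 2)*(k^2 - 5*k + 4) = (k - 1)*(k + 2)*(k - 4)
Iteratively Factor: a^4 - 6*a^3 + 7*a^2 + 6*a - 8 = (a - 2)*(a^3 - 4*a^2 - a + 4) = (a - 2)*(a + 1)*(a^2 - 5*a + 4) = (a - 4)*(a - 2)*(a + 1)*(a - 1)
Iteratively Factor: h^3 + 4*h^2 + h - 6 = (h + 2)*(h^2 + 2*h - 3) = (h + 2)*(h + 3)*(h - 1)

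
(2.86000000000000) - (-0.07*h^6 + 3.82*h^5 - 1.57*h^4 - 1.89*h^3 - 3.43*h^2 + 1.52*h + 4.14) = 0.07*h^6 - 3.82*h^5 + 1.57*h^4 + 1.89*h^3 + 3.43*h^2 - 1.52*h - 1.28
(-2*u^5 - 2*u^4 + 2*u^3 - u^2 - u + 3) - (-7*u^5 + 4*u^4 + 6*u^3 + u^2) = 5*u^5 - 6*u^4 - 4*u^3 - 2*u^2 - u + 3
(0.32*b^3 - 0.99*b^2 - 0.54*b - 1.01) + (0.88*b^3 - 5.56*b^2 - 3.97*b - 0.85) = 1.2*b^3 - 6.55*b^2 - 4.51*b - 1.86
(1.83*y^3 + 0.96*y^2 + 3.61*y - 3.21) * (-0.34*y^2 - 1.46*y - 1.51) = -0.6222*y^5 - 2.9982*y^4 - 5.3923*y^3 - 5.6288*y^2 - 0.764500000000001*y + 4.8471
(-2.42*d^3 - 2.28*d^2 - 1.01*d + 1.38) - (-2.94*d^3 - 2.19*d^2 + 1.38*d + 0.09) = 0.52*d^3 - 0.0899999999999999*d^2 - 2.39*d + 1.29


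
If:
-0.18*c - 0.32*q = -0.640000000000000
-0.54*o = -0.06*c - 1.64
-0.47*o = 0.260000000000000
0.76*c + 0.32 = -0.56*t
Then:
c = -32.31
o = -0.55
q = 20.18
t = 43.28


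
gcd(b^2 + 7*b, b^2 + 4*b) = b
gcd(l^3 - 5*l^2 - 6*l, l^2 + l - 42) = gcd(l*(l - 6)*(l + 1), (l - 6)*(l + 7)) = l - 6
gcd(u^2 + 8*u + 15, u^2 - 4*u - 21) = u + 3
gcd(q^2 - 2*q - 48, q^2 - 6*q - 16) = q - 8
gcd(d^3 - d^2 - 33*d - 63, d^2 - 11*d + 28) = d - 7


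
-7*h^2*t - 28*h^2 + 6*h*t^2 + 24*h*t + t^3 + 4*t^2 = (-h + t)*(7*h + t)*(t + 4)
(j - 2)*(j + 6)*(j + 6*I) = j^3 + 4*j^2 + 6*I*j^2 - 12*j + 24*I*j - 72*I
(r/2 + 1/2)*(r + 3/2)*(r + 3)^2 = r^4/2 + 17*r^3/4 + 51*r^2/4 + 63*r/4 + 27/4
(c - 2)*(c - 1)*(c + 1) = c^3 - 2*c^2 - c + 2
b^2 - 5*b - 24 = (b - 8)*(b + 3)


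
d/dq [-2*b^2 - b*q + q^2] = -b + 2*q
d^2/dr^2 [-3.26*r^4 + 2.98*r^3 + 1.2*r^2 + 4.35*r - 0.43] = -39.12*r^2 + 17.88*r + 2.4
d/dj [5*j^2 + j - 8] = 10*j + 1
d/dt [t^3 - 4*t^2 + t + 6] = 3*t^2 - 8*t + 1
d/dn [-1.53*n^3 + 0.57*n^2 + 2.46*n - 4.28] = -4.59*n^2 + 1.14*n + 2.46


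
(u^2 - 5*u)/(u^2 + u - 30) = u/(u + 6)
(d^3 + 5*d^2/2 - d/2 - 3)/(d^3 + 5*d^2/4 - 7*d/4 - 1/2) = 2*(2*d + 3)/(4*d + 1)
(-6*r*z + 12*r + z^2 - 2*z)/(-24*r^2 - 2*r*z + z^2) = (z - 2)/(4*r + z)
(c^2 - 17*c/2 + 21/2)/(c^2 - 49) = (c - 3/2)/(c + 7)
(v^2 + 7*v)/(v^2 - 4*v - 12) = v*(v + 7)/(v^2 - 4*v - 12)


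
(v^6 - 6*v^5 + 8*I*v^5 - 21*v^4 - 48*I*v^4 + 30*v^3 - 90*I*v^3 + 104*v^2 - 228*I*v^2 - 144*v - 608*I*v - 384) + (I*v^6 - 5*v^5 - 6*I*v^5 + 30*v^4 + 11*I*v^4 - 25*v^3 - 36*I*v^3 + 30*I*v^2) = v^6 + I*v^6 - 11*v^5 + 2*I*v^5 + 9*v^4 - 37*I*v^4 + 5*v^3 - 126*I*v^3 + 104*v^2 - 198*I*v^2 - 144*v - 608*I*v - 384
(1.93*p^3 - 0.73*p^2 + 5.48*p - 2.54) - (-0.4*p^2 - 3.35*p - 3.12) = 1.93*p^3 - 0.33*p^2 + 8.83*p + 0.58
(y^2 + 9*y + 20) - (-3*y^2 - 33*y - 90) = 4*y^2 + 42*y + 110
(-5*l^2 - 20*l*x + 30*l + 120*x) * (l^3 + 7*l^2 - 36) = -5*l^5 - 20*l^4*x - 5*l^4 - 20*l^3*x + 210*l^3 + 840*l^2*x + 180*l^2 + 720*l*x - 1080*l - 4320*x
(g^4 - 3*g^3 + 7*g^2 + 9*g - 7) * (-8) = -8*g^4 + 24*g^3 - 56*g^2 - 72*g + 56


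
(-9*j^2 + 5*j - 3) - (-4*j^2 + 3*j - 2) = -5*j^2 + 2*j - 1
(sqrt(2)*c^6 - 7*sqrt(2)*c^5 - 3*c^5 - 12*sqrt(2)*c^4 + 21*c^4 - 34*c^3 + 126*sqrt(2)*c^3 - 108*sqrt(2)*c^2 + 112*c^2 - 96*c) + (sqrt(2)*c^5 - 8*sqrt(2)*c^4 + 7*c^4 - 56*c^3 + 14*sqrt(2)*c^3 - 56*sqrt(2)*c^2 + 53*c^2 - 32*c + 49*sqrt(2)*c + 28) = sqrt(2)*c^6 - 6*sqrt(2)*c^5 - 3*c^5 - 20*sqrt(2)*c^4 + 28*c^4 - 90*c^3 + 140*sqrt(2)*c^3 - 164*sqrt(2)*c^2 + 165*c^2 - 128*c + 49*sqrt(2)*c + 28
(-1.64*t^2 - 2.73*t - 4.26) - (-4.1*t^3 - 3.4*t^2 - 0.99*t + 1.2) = 4.1*t^3 + 1.76*t^2 - 1.74*t - 5.46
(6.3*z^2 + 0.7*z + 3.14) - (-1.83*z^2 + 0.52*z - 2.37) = 8.13*z^2 + 0.18*z + 5.51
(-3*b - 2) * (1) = -3*b - 2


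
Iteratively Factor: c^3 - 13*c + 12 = (c - 3)*(c^2 + 3*c - 4) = (c - 3)*(c + 4)*(c - 1)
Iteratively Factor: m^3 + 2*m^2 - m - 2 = (m - 1)*(m^2 + 3*m + 2) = (m - 1)*(m + 2)*(m + 1)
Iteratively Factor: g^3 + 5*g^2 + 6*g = (g)*(g^2 + 5*g + 6) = g*(g + 3)*(g + 2)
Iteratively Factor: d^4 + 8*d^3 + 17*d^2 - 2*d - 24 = (d + 2)*(d^3 + 6*d^2 + 5*d - 12) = (d - 1)*(d + 2)*(d^2 + 7*d + 12) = (d - 1)*(d + 2)*(d + 3)*(d + 4)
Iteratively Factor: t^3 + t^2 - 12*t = (t)*(t^2 + t - 12) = t*(t + 4)*(t - 3)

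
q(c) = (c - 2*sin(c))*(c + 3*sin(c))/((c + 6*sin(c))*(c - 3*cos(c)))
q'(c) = (1 - 2*cos(c))*(c + 3*sin(c))/((c + 6*sin(c))*(c - 3*cos(c))) + (c - 2*sin(c))*(c + 3*sin(c))*(-3*sin(c) - 1)/((c + 6*sin(c))*(c - 3*cos(c))^2) + (c - 2*sin(c))*(c + 3*sin(c))*(-6*cos(c) - 1)/((c + 6*sin(c))^2*(c - 3*cos(c))) + (c - 2*sin(c))*(3*cos(c) + 1)/((c + 6*sin(c))*(c - 3*cos(c))) = (-(c - 2*sin(c))*(c + 3*sin(c))*(c + 6*sin(c))*(3*sin(c) + 1) - (c - 2*sin(c))*(c + 3*sin(c))*(c - 3*cos(c))*(6*cos(c) + 1) + (c + 6*sin(c))*(c - 3*cos(c))*(c*cos(c) + 2*c + sin(c) - 6*sin(2*c)))/((c + 6*sin(c))^2*(c - 3*cos(c))^2)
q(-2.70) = -114.26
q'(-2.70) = -2418.02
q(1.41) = -0.36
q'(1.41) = 1.95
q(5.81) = 3.09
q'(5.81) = -3.82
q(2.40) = 0.16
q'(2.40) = 0.31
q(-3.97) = -10.93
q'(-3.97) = -93.81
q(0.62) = 0.17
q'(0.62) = 0.46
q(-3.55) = 11.02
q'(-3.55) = -11.24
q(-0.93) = -0.14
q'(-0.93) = 0.12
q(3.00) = 0.41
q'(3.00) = 0.63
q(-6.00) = 0.88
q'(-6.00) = 1.02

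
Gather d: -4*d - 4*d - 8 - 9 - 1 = -8*d - 18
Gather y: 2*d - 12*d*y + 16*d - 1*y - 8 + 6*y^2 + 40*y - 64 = 18*d + 6*y^2 + y*(39 - 12*d) - 72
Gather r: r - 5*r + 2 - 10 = -4*r - 8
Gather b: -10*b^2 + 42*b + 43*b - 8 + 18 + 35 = -10*b^2 + 85*b + 45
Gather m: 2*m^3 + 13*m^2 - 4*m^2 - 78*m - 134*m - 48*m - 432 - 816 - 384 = 2*m^3 + 9*m^2 - 260*m - 1632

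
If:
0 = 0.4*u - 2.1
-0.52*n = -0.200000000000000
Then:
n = 0.38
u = 5.25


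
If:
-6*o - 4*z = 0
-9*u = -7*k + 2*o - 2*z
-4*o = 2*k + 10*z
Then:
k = -11*z/3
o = -2*z/3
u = -67*z/27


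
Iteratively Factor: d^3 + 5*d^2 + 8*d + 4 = (d + 1)*(d^2 + 4*d + 4) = (d + 1)*(d + 2)*(d + 2)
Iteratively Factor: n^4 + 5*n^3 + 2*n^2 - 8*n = (n)*(n^3 + 5*n^2 + 2*n - 8) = n*(n + 4)*(n^2 + n - 2) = n*(n - 1)*(n + 4)*(n + 2)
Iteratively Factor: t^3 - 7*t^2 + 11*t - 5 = (t - 5)*(t^2 - 2*t + 1) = (t - 5)*(t - 1)*(t - 1)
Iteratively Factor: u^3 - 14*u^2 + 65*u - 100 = (u - 4)*(u^2 - 10*u + 25) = (u - 5)*(u - 4)*(u - 5)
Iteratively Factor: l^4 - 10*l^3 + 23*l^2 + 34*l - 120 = (l + 2)*(l^3 - 12*l^2 + 47*l - 60) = (l - 4)*(l + 2)*(l^2 - 8*l + 15) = (l - 5)*(l - 4)*(l + 2)*(l - 3)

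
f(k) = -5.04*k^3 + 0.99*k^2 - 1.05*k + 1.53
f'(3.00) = -131.19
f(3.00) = -128.79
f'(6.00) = -533.49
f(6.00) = -1057.77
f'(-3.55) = -198.63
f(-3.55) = 243.22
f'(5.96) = -526.34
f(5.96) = -1036.57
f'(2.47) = -88.41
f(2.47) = -70.97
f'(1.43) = -29.14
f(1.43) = -12.69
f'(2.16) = -67.32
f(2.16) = -46.91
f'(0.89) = -11.26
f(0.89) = -2.17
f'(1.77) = -44.91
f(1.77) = -25.17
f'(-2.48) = -98.95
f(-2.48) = 87.10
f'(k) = -15.12*k^2 + 1.98*k - 1.05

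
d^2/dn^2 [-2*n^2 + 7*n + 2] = -4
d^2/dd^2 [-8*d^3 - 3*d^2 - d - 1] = -48*d - 6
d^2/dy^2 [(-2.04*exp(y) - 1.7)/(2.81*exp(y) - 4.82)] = (-41.053538*exp(y) - 70.419236)*exp(y)/(22.188041*exp(3*y) - 114.177606*exp(2*y) + 195.849132*exp(y) - 111.980168)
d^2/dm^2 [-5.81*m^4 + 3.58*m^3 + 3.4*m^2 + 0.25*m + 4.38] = -69.72*m^2 + 21.48*m + 6.8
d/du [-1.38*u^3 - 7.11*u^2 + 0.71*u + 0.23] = -4.14*u^2 - 14.22*u + 0.71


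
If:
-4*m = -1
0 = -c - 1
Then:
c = -1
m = 1/4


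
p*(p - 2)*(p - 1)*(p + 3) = p^4 - 7*p^2 + 6*p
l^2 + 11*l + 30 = (l + 5)*(l + 6)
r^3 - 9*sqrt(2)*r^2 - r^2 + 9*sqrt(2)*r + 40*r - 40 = (r - 1)*(r - 5*sqrt(2))*(r - 4*sqrt(2))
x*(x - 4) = x^2 - 4*x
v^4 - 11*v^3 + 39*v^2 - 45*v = v*(v - 5)*(v - 3)^2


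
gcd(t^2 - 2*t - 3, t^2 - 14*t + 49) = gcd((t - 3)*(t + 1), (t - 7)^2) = 1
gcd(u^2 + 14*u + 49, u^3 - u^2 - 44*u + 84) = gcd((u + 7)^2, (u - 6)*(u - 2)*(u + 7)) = u + 7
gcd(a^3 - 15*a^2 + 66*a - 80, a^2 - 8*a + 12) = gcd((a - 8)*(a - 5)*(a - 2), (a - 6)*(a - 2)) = a - 2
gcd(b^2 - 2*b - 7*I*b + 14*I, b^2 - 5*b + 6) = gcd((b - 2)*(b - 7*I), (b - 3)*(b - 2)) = b - 2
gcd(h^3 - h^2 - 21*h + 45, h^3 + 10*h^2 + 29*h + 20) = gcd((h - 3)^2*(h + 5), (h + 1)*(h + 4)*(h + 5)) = h + 5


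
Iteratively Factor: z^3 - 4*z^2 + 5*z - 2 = (z - 1)*(z^2 - 3*z + 2) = (z - 1)^2*(z - 2)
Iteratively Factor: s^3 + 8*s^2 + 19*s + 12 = (s + 3)*(s^2 + 5*s + 4) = (s + 3)*(s + 4)*(s + 1)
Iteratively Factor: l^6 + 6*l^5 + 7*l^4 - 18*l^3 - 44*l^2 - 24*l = (l + 1)*(l^5 + 5*l^4 + 2*l^3 - 20*l^2 - 24*l) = (l - 2)*(l + 1)*(l^4 + 7*l^3 + 16*l^2 + 12*l) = (l - 2)*(l + 1)*(l + 2)*(l^3 + 5*l^2 + 6*l) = l*(l - 2)*(l + 1)*(l + 2)*(l^2 + 5*l + 6) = l*(l - 2)*(l + 1)*(l + 2)*(l + 3)*(l + 2)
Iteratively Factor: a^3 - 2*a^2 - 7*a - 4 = (a + 1)*(a^2 - 3*a - 4) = (a + 1)^2*(a - 4)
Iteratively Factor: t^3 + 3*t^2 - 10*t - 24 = (t + 2)*(t^2 + t - 12) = (t + 2)*(t + 4)*(t - 3)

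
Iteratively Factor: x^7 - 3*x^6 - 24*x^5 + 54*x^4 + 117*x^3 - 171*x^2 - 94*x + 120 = (x - 1)*(x^6 - 2*x^5 - 26*x^4 + 28*x^3 + 145*x^2 - 26*x - 120) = (x - 1)^2*(x^5 - x^4 - 27*x^3 + x^2 + 146*x + 120) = (x - 3)*(x - 1)^2*(x^4 + 2*x^3 - 21*x^2 - 62*x - 40) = (x - 3)*(x - 1)^2*(x + 4)*(x^3 - 2*x^2 - 13*x - 10) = (x - 3)*(x - 1)^2*(x + 1)*(x + 4)*(x^2 - 3*x - 10) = (x - 3)*(x - 1)^2*(x + 1)*(x + 2)*(x + 4)*(x - 5)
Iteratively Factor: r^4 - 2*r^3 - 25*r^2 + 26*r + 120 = (r + 4)*(r^3 - 6*r^2 - r + 30) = (r - 5)*(r + 4)*(r^2 - r - 6) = (r - 5)*(r - 3)*(r + 4)*(r + 2)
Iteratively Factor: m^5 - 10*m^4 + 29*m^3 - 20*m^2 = (m - 1)*(m^4 - 9*m^3 + 20*m^2) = (m - 5)*(m - 1)*(m^3 - 4*m^2) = m*(m - 5)*(m - 1)*(m^2 - 4*m) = m*(m - 5)*(m - 4)*(m - 1)*(m)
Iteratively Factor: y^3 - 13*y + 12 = (y - 1)*(y^2 + y - 12) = (y - 1)*(y + 4)*(y - 3)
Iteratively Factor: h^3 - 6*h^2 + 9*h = (h)*(h^2 - 6*h + 9) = h*(h - 3)*(h - 3)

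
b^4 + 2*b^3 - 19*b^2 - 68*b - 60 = (b - 5)*(b + 2)^2*(b + 3)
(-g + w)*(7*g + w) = -7*g^2 + 6*g*w + w^2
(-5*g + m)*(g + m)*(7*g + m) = -35*g^3 - 33*g^2*m + 3*g*m^2 + m^3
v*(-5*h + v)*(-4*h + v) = 20*h^2*v - 9*h*v^2 + v^3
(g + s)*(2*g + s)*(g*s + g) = 2*g^3*s + 2*g^3 + 3*g^2*s^2 + 3*g^2*s + g*s^3 + g*s^2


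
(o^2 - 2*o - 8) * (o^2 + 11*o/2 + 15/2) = o^4 + 7*o^3/2 - 23*o^2/2 - 59*o - 60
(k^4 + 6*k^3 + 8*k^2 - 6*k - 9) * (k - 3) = k^5 + 3*k^4 - 10*k^3 - 30*k^2 + 9*k + 27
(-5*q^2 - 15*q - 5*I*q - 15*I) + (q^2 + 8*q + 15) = -4*q^2 - 7*q - 5*I*q + 15 - 15*I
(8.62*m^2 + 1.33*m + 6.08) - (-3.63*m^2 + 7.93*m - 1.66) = 12.25*m^2 - 6.6*m + 7.74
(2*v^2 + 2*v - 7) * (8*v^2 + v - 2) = 16*v^4 + 18*v^3 - 58*v^2 - 11*v + 14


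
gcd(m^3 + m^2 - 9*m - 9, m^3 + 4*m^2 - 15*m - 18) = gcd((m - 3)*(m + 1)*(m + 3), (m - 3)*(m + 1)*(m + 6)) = m^2 - 2*m - 3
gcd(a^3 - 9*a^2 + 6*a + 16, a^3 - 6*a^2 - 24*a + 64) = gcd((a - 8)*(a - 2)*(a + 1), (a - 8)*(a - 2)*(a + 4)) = a^2 - 10*a + 16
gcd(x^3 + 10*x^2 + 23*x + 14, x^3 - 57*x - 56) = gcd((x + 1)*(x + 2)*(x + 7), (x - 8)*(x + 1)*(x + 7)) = x^2 + 8*x + 7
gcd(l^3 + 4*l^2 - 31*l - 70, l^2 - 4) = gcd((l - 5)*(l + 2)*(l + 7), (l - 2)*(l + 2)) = l + 2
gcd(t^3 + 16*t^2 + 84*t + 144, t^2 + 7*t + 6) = t + 6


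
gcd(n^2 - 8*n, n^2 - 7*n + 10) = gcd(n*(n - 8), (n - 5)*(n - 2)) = 1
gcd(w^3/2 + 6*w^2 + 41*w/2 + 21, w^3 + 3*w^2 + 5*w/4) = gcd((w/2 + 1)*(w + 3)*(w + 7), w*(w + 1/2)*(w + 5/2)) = 1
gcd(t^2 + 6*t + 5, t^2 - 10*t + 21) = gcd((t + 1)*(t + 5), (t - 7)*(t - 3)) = 1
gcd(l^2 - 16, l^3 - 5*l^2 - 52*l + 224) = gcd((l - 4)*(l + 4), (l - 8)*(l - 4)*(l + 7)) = l - 4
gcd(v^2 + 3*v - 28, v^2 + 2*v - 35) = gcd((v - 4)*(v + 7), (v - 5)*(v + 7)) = v + 7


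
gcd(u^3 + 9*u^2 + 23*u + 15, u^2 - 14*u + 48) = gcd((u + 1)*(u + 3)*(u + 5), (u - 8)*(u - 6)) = 1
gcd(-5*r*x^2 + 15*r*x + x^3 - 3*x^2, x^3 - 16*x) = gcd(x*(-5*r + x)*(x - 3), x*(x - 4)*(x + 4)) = x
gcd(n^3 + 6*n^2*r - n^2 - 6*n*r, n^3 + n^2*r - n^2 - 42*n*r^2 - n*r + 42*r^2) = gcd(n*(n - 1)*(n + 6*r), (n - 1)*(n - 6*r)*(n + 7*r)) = n - 1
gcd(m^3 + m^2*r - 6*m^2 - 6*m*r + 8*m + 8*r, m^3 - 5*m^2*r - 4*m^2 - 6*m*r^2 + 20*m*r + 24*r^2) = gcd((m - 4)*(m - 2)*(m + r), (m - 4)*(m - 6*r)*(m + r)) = m^2 + m*r - 4*m - 4*r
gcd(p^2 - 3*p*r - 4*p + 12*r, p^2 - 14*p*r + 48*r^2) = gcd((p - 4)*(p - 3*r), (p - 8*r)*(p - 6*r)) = 1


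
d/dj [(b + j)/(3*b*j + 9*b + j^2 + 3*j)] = (3*b*j + 9*b + j^2 + 3*j - (b + j)*(3*b + 2*j + 3))/(3*b*j + 9*b + j^2 + 3*j)^2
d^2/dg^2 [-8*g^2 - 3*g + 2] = -16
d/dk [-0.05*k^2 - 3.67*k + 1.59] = -0.1*k - 3.67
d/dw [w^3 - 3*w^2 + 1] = 3*w*(w - 2)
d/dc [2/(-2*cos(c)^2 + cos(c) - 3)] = 2*(1 - 4*cos(c))*sin(c)/(-cos(c) + cos(2*c) + 4)^2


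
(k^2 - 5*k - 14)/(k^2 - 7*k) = (k + 2)/k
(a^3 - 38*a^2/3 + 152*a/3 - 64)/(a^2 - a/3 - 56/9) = 3*(a^2 - 10*a + 24)/(3*a + 7)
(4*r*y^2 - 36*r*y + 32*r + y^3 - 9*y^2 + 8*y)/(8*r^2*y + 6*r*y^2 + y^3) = (y^2 - 9*y + 8)/(y*(2*r + y))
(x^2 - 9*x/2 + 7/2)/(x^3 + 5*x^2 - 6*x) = (x - 7/2)/(x*(x + 6))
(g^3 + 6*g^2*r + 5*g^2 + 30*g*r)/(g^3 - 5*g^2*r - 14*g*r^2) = (-g^2 - 6*g*r - 5*g - 30*r)/(-g^2 + 5*g*r + 14*r^2)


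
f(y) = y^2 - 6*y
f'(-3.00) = -12.00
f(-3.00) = 27.00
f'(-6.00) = -18.00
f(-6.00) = 72.00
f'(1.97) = -2.06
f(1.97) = -7.94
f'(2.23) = -1.54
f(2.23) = -8.41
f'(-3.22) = -12.44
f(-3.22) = 29.69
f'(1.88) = -2.24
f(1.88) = -7.75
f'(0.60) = -4.80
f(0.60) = -3.24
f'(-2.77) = -11.54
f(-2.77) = 24.29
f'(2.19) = -1.62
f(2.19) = -8.34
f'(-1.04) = -8.08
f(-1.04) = 7.32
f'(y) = 2*y - 6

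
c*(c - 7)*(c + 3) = c^3 - 4*c^2 - 21*c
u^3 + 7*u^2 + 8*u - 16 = (u - 1)*(u + 4)^2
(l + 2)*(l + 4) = l^2 + 6*l + 8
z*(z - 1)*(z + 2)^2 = z^4 + 3*z^3 - 4*z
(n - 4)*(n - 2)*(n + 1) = n^3 - 5*n^2 + 2*n + 8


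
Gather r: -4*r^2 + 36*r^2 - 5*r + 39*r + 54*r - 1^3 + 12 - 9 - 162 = 32*r^2 + 88*r - 160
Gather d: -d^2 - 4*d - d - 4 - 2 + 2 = -d^2 - 5*d - 4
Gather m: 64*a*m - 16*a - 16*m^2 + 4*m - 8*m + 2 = -16*a - 16*m^2 + m*(64*a - 4) + 2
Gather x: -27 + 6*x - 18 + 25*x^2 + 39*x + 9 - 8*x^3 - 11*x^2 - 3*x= -8*x^3 + 14*x^2 + 42*x - 36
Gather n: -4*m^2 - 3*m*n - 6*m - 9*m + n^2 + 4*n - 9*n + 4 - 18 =-4*m^2 - 15*m + n^2 + n*(-3*m - 5) - 14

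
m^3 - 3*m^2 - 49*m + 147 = (m - 7)*(m - 3)*(m + 7)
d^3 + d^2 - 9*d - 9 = (d - 3)*(d + 1)*(d + 3)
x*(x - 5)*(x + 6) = x^3 + x^2 - 30*x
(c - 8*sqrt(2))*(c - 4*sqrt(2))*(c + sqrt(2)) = c^3 - 11*sqrt(2)*c^2 + 40*c + 64*sqrt(2)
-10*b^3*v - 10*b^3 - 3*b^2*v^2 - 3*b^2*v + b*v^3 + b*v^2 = (-5*b + v)*(2*b + v)*(b*v + b)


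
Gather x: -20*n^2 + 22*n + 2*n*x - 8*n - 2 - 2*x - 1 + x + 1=-20*n^2 + 14*n + x*(2*n - 1) - 2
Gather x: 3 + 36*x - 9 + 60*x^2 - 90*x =60*x^2 - 54*x - 6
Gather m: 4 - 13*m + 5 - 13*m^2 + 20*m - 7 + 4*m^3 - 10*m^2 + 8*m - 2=4*m^3 - 23*m^2 + 15*m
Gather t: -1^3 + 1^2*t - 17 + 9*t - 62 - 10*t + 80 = 0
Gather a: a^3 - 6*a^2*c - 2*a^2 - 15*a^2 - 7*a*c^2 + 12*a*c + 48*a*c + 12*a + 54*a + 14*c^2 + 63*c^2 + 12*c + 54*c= a^3 + a^2*(-6*c - 17) + a*(-7*c^2 + 60*c + 66) + 77*c^2 + 66*c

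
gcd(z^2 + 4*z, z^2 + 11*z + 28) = z + 4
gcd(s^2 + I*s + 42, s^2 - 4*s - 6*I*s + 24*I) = s - 6*I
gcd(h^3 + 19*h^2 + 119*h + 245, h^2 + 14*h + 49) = h^2 + 14*h + 49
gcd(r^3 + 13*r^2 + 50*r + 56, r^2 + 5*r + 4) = r + 4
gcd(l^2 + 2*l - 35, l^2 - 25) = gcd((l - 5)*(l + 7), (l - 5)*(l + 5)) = l - 5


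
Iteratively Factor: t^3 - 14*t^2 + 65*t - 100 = (t - 5)*(t^2 - 9*t + 20) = (t - 5)*(t - 4)*(t - 5)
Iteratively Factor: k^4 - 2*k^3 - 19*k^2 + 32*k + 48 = (k + 1)*(k^3 - 3*k^2 - 16*k + 48) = (k - 3)*(k + 1)*(k^2 - 16) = (k - 3)*(k + 1)*(k + 4)*(k - 4)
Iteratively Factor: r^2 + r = (r)*(r + 1)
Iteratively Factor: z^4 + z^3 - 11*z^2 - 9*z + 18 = (z + 2)*(z^3 - z^2 - 9*z + 9) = (z - 3)*(z + 2)*(z^2 + 2*z - 3) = (z - 3)*(z - 1)*(z + 2)*(z + 3)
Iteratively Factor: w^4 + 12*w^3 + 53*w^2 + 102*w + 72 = (w + 3)*(w^3 + 9*w^2 + 26*w + 24) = (w + 2)*(w + 3)*(w^2 + 7*w + 12) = (w + 2)*(w + 3)^2*(w + 4)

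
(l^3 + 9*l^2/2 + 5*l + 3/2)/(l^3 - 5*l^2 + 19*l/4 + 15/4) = 2*(l^2 + 4*l + 3)/(2*l^2 - 11*l + 15)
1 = 1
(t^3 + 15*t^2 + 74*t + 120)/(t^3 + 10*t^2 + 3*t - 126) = (t^2 + 9*t + 20)/(t^2 + 4*t - 21)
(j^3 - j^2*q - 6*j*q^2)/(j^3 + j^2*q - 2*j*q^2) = (-j + 3*q)/(-j + q)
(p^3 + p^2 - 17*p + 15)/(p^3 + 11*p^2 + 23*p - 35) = (p - 3)/(p + 7)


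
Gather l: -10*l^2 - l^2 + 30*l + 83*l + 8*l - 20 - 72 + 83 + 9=-11*l^2 + 121*l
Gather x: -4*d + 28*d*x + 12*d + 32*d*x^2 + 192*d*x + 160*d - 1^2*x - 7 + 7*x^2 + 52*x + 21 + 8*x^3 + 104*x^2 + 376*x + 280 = 168*d + 8*x^3 + x^2*(32*d + 111) + x*(220*d + 427) + 294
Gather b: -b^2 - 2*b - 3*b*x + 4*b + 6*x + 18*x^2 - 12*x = -b^2 + b*(2 - 3*x) + 18*x^2 - 6*x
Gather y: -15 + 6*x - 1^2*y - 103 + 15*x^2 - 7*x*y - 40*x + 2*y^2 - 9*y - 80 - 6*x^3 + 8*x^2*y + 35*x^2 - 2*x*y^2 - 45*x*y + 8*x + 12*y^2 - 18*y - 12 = -6*x^3 + 50*x^2 - 26*x + y^2*(14 - 2*x) + y*(8*x^2 - 52*x - 28) - 210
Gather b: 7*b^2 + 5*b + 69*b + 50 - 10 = 7*b^2 + 74*b + 40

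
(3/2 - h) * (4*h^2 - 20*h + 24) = -4*h^3 + 26*h^2 - 54*h + 36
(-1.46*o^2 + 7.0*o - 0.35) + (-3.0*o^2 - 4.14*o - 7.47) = -4.46*o^2 + 2.86*o - 7.82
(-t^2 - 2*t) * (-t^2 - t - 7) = t^4 + 3*t^3 + 9*t^2 + 14*t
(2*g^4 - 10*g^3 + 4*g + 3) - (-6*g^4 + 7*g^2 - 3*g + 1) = 8*g^4 - 10*g^3 - 7*g^2 + 7*g + 2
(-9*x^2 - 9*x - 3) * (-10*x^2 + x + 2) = 90*x^4 + 81*x^3 + 3*x^2 - 21*x - 6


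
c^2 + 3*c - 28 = (c - 4)*(c + 7)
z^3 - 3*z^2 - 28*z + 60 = (z - 6)*(z - 2)*(z + 5)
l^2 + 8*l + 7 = (l + 1)*(l + 7)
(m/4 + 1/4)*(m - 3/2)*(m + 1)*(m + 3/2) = m^4/4 + m^3/2 - 5*m^2/16 - 9*m/8 - 9/16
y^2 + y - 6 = (y - 2)*(y + 3)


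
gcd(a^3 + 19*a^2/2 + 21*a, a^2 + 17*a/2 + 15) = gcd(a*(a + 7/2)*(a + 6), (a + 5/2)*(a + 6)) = a + 6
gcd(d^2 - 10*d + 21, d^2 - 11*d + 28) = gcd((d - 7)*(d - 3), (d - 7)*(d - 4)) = d - 7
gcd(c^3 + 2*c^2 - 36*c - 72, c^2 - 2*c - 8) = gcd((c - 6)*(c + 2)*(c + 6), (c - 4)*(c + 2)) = c + 2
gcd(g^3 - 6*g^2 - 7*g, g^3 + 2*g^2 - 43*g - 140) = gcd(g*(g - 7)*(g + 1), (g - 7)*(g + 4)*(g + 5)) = g - 7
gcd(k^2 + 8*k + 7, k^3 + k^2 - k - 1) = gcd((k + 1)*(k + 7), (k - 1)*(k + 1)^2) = k + 1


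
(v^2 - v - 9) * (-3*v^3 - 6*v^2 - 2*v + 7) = -3*v^5 - 3*v^4 + 31*v^3 + 63*v^2 + 11*v - 63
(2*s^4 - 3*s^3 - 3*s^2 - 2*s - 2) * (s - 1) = 2*s^5 - 5*s^4 + s^2 + 2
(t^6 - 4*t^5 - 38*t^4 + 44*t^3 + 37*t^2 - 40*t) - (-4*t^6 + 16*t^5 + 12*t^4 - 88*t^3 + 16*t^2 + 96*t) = 5*t^6 - 20*t^5 - 50*t^4 + 132*t^3 + 21*t^2 - 136*t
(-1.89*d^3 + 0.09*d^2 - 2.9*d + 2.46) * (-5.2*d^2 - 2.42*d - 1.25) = 9.828*d^5 + 4.1058*d^4 + 17.2247*d^3 - 5.8865*d^2 - 2.3282*d - 3.075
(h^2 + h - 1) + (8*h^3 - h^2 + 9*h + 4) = 8*h^3 + 10*h + 3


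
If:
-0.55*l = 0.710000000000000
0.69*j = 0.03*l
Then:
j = -0.06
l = -1.29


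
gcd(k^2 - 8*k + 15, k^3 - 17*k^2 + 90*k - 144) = k - 3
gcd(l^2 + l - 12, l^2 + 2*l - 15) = l - 3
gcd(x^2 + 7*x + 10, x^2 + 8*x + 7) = 1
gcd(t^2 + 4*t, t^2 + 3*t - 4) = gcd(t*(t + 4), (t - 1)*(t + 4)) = t + 4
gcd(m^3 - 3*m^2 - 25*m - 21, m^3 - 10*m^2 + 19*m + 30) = m + 1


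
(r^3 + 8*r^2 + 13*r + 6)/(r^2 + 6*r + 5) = (r^2 + 7*r + 6)/(r + 5)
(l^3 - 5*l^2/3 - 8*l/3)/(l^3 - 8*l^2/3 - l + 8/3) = l/(l - 1)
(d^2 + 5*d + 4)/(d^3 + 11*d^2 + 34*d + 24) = 1/(d + 6)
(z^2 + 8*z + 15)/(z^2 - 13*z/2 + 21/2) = 2*(z^2 + 8*z + 15)/(2*z^2 - 13*z + 21)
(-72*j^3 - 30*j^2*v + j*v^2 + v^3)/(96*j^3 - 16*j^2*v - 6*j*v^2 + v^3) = (3*j + v)/(-4*j + v)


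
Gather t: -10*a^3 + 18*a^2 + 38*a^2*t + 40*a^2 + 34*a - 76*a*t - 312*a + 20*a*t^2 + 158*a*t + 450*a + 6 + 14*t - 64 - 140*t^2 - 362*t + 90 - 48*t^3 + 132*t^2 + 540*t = -10*a^3 + 58*a^2 + 172*a - 48*t^3 + t^2*(20*a - 8) + t*(38*a^2 + 82*a + 192) + 32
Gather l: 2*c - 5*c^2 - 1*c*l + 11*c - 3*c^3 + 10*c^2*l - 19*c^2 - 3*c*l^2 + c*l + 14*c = -3*c^3 + 10*c^2*l - 24*c^2 - 3*c*l^2 + 27*c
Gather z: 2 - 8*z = 2 - 8*z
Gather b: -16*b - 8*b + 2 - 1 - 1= -24*b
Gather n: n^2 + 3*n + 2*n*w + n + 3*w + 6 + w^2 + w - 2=n^2 + n*(2*w + 4) + w^2 + 4*w + 4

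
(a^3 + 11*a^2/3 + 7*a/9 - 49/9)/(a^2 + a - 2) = (9*a^2 + 42*a + 49)/(9*(a + 2))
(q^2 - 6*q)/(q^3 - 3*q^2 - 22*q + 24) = q/(q^2 + 3*q - 4)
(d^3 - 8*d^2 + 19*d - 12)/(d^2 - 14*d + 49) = (d^3 - 8*d^2 + 19*d - 12)/(d^2 - 14*d + 49)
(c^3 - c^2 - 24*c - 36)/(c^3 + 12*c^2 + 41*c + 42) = (c - 6)/(c + 7)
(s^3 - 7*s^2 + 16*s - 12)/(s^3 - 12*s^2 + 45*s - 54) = (s^2 - 4*s + 4)/(s^2 - 9*s + 18)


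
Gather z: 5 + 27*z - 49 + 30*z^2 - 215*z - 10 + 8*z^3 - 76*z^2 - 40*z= 8*z^3 - 46*z^2 - 228*z - 54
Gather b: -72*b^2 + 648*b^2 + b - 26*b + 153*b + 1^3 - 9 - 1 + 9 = 576*b^2 + 128*b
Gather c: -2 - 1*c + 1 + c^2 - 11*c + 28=c^2 - 12*c + 27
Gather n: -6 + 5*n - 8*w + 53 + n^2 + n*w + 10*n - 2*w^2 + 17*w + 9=n^2 + n*(w + 15) - 2*w^2 + 9*w + 56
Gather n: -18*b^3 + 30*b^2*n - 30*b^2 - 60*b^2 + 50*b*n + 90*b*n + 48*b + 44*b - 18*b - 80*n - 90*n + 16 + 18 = -18*b^3 - 90*b^2 + 74*b + n*(30*b^2 + 140*b - 170) + 34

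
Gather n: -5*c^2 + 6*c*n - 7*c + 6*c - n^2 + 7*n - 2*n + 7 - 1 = -5*c^2 - c - n^2 + n*(6*c + 5) + 6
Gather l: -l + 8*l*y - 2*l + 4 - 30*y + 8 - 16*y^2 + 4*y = l*(8*y - 3) - 16*y^2 - 26*y + 12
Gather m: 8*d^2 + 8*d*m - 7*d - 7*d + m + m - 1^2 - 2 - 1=8*d^2 - 14*d + m*(8*d + 2) - 4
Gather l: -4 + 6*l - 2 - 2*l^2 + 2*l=-2*l^2 + 8*l - 6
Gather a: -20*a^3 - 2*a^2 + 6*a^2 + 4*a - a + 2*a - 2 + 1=-20*a^3 + 4*a^2 + 5*a - 1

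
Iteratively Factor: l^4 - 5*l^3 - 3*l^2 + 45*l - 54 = (l + 3)*(l^3 - 8*l^2 + 21*l - 18) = (l - 2)*(l + 3)*(l^2 - 6*l + 9) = (l - 3)*(l - 2)*(l + 3)*(l - 3)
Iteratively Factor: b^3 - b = (b - 1)*(b^2 + b) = (b - 1)*(b + 1)*(b)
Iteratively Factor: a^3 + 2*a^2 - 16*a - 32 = (a - 4)*(a^2 + 6*a + 8) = (a - 4)*(a + 2)*(a + 4)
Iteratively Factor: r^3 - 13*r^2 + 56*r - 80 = (r - 4)*(r^2 - 9*r + 20) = (r - 4)^2*(r - 5)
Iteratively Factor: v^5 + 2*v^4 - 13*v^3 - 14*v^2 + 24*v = (v + 2)*(v^4 - 13*v^2 + 12*v) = (v - 3)*(v + 2)*(v^3 + 3*v^2 - 4*v) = (v - 3)*(v - 1)*(v + 2)*(v^2 + 4*v) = v*(v - 3)*(v - 1)*(v + 2)*(v + 4)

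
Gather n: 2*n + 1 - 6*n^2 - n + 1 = -6*n^2 + n + 2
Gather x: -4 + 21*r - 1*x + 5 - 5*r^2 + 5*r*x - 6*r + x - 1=-5*r^2 + 5*r*x + 15*r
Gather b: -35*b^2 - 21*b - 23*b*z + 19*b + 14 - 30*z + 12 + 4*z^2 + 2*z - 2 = -35*b^2 + b*(-23*z - 2) + 4*z^2 - 28*z + 24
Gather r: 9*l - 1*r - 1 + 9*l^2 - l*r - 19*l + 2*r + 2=9*l^2 - 10*l + r*(1 - l) + 1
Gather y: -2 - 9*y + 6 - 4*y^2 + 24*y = -4*y^2 + 15*y + 4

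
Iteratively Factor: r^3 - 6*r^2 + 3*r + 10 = (r + 1)*(r^2 - 7*r + 10) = (r - 2)*(r + 1)*(r - 5)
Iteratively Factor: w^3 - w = (w - 1)*(w^2 + w) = w*(w - 1)*(w + 1)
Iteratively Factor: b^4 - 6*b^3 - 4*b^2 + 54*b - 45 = (b + 3)*(b^3 - 9*b^2 + 23*b - 15) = (b - 1)*(b + 3)*(b^2 - 8*b + 15) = (b - 5)*(b - 1)*(b + 3)*(b - 3)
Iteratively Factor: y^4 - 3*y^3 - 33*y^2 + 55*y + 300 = (y + 4)*(y^3 - 7*y^2 - 5*y + 75) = (y - 5)*(y + 4)*(y^2 - 2*y - 15) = (y - 5)*(y + 3)*(y + 4)*(y - 5)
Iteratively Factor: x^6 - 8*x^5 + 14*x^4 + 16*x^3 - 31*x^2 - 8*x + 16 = (x - 1)*(x^5 - 7*x^4 + 7*x^3 + 23*x^2 - 8*x - 16) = (x - 1)*(x + 1)*(x^4 - 8*x^3 + 15*x^2 + 8*x - 16) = (x - 4)*(x - 1)*(x + 1)*(x^3 - 4*x^2 - x + 4) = (x - 4)*(x - 1)*(x + 1)^2*(x^2 - 5*x + 4) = (x - 4)*(x - 1)^2*(x + 1)^2*(x - 4)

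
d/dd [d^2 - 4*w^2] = 2*d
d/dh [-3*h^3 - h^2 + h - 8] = -9*h^2 - 2*h + 1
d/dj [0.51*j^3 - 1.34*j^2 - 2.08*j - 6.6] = 1.53*j^2 - 2.68*j - 2.08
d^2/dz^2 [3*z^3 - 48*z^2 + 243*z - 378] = 18*z - 96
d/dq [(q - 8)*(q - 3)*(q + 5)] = 3*q^2 - 12*q - 31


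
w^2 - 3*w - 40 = (w - 8)*(w + 5)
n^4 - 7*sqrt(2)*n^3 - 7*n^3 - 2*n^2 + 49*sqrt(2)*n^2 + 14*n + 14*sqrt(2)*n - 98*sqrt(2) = (n - 7)*(n - 7*sqrt(2))*(n - sqrt(2))*(n + sqrt(2))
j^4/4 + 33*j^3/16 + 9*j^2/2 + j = j*(j/4 + 1)*(j + 1/4)*(j + 4)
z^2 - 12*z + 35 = (z - 7)*(z - 5)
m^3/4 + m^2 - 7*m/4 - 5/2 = (m/4 + 1/4)*(m - 2)*(m + 5)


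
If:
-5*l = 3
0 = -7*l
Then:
No Solution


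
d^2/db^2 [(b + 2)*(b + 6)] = 2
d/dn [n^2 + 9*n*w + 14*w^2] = 2*n + 9*w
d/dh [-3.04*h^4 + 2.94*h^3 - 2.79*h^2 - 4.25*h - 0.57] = -12.16*h^3 + 8.82*h^2 - 5.58*h - 4.25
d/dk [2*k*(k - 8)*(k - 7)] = 6*k^2 - 60*k + 112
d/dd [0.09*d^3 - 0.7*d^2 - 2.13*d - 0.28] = 0.27*d^2 - 1.4*d - 2.13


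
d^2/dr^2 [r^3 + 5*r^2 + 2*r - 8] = 6*r + 10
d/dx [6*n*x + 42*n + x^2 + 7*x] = 6*n + 2*x + 7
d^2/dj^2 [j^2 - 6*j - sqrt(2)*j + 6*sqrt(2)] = 2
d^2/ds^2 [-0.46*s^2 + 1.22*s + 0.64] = -0.920000000000000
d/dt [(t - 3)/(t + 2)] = 5/(t + 2)^2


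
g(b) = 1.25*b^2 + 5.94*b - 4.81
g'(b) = 2.5*b + 5.94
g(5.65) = 68.65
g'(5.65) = 20.06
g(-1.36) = -10.58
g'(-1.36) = 2.54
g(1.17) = 3.85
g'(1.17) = 8.86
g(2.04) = 12.51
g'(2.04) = 11.04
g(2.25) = 14.88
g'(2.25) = 11.56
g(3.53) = 31.73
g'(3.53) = 14.76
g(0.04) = -4.57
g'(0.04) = 6.04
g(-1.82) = -11.48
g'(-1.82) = 1.39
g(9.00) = 149.90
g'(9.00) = 28.44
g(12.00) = 246.47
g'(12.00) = 35.94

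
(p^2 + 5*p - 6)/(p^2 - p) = (p + 6)/p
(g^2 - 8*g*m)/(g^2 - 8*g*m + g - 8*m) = g/(g + 1)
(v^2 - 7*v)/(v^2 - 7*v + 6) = v*(v - 7)/(v^2 - 7*v + 6)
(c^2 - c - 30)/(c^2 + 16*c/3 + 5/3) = 3*(c - 6)/(3*c + 1)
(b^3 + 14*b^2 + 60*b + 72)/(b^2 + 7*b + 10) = (b^2 + 12*b + 36)/(b + 5)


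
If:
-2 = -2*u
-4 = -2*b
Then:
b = 2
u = 1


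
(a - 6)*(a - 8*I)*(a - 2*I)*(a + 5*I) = a^4 - 6*a^3 - 5*I*a^3 + 34*a^2 + 30*I*a^2 - 204*a - 80*I*a + 480*I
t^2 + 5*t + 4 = (t + 1)*(t + 4)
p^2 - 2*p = p*(p - 2)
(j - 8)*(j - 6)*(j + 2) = j^3 - 12*j^2 + 20*j + 96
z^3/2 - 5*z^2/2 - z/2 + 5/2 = (z/2 + 1/2)*(z - 5)*(z - 1)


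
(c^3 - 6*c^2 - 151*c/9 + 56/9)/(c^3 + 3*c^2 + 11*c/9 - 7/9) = (c - 8)/(c + 1)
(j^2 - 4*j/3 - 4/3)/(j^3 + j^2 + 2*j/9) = 3*(j - 2)/(j*(3*j + 1))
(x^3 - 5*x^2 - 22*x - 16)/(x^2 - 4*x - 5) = (x^2 - 6*x - 16)/(x - 5)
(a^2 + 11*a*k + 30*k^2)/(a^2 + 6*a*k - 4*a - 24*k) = (a + 5*k)/(a - 4)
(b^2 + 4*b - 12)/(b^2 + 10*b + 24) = (b - 2)/(b + 4)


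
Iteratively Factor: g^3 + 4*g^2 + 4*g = (g + 2)*(g^2 + 2*g) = g*(g + 2)*(g + 2)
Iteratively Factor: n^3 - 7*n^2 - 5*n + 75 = (n - 5)*(n^2 - 2*n - 15) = (n - 5)^2*(n + 3)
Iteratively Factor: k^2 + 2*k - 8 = (k + 4)*(k - 2)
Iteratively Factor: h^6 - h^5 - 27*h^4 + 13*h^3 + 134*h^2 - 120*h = (h - 5)*(h^5 + 4*h^4 - 7*h^3 - 22*h^2 + 24*h) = (h - 5)*(h - 2)*(h^4 + 6*h^3 + 5*h^2 - 12*h) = (h - 5)*(h - 2)*(h + 4)*(h^3 + 2*h^2 - 3*h) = (h - 5)*(h - 2)*(h + 3)*(h + 4)*(h^2 - h) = (h - 5)*(h - 2)*(h - 1)*(h + 3)*(h + 4)*(h)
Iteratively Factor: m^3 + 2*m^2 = (m)*(m^2 + 2*m) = m^2*(m + 2)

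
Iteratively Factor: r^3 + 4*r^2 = (r)*(r^2 + 4*r) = r*(r + 4)*(r)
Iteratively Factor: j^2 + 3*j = (j)*(j + 3)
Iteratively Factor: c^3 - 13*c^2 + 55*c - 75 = (c - 3)*(c^2 - 10*c + 25) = (c - 5)*(c - 3)*(c - 5)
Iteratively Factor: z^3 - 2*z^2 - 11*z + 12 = (z + 3)*(z^2 - 5*z + 4) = (z - 1)*(z + 3)*(z - 4)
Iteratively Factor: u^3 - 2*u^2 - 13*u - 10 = (u + 1)*(u^2 - 3*u - 10) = (u + 1)*(u + 2)*(u - 5)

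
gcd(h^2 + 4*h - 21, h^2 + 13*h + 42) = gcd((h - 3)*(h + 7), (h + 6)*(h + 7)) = h + 7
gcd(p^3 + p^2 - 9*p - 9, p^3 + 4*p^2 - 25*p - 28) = p + 1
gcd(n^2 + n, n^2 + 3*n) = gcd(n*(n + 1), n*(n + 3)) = n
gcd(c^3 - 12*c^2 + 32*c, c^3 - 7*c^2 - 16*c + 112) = c - 4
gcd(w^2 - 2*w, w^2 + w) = w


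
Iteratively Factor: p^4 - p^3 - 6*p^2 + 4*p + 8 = (p + 2)*(p^3 - 3*p^2 + 4) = (p - 2)*(p + 2)*(p^2 - p - 2) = (p - 2)^2*(p + 2)*(p + 1)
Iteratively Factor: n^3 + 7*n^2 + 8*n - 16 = (n + 4)*(n^2 + 3*n - 4) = (n - 1)*(n + 4)*(n + 4)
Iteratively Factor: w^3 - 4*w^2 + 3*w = (w - 3)*(w^2 - w) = w*(w - 3)*(w - 1)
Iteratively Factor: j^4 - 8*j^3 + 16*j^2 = (j)*(j^3 - 8*j^2 + 16*j) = j*(j - 4)*(j^2 - 4*j) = j*(j - 4)^2*(j)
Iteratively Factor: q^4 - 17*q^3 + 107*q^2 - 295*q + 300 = (q - 3)*(q^3 - 14*q^2 + 65*q - 100) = (q - 5)*(q - 3)*(q^2 - 9*q + 20) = (q - 5)*(q - 4)*(q - 3)*(q - 5)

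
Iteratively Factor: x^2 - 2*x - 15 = (x + 3)*(x - 5)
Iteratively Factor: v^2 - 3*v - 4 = (v + 1)*(v - 4)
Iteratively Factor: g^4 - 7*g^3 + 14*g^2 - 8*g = (g - 1)*(g^3 - 6*g^2 + 8*g) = (g - 2)*(g - 1)*(g^2 - 4*g) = g*(g - 2)*(g - 1)*(g - 4)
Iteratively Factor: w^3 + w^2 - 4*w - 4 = (w + 2)*(w^2 - w - 2) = (w + 1)*(w + 2)*(w - 2)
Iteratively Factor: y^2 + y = (y + 1)*(y)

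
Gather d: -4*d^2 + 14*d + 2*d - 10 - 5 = -4*d^2 + 16*d - 15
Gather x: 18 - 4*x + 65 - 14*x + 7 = 90 - 18*x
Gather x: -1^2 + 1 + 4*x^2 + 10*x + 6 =4*x^2 + 10*x + 6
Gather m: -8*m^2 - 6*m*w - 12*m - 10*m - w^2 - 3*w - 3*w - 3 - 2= -8*m^2 + m*(-6*w - 22) - w^2 - 6*w - 5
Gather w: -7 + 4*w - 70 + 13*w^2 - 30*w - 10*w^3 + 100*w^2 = -10*w^3 + 113*w^2 - 26*w - 77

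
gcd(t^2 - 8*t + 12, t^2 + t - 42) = t - 6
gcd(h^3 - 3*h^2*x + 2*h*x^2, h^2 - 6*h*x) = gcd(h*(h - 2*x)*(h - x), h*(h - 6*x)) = h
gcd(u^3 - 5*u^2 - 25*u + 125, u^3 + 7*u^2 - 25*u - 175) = u^2 - 25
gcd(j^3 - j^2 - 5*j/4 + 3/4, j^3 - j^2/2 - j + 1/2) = j^2 + j/2 - 1/2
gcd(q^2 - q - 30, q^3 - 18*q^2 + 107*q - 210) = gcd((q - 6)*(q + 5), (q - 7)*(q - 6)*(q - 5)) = q - 6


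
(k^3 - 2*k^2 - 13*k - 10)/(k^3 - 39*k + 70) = (k^2 + 3*k + 2)/(k^2 + 5*k - 14)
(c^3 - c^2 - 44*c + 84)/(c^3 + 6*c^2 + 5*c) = (c^3 - c^2 - 44*c + 84)/(c*(c^2 + 6*c + 5))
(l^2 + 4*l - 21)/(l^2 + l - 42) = (l - 3)/(l - 6)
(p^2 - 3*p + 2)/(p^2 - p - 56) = (-p^2 + 3*p - 2)/(-p^2 + p + 56)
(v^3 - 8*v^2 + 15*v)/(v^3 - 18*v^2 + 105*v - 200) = v*(v - 3)/(v^2 - 13*v + 40)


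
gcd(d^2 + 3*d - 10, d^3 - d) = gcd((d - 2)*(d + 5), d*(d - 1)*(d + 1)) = 1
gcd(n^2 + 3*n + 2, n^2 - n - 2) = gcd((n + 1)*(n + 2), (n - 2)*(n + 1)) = n + 1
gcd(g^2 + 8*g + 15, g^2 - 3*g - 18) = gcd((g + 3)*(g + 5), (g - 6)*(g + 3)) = g + 3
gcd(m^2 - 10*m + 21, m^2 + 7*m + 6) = 1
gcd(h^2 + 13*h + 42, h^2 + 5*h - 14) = h + 7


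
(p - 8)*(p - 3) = p^2 - 11*p + 24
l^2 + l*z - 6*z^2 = (l - 2*z)*(l + 3*z)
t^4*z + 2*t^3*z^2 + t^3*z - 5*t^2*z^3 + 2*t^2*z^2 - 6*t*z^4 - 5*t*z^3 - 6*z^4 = (t - 2*z)*(t + z)*(t + 3*z)*(t*z + z)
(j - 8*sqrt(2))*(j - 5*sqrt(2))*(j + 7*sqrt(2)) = j^3 - 6*sqrt(2)*j^2 - 102*j + 560*sqrt(2)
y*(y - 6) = y^2 - 6*y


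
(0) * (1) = 0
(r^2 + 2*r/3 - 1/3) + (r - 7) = r^2 + 5*r/3 - 22/3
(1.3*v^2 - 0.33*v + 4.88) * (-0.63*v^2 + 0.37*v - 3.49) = -0.819*v^4 + 0.6889*v^3 - 7.7335*v^2 + 2.9573*v - 17.0312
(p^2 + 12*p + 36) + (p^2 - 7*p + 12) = 2*p^2 + 5*p + 48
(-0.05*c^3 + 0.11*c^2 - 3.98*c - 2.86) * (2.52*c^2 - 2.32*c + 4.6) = -0.126*c^5 + 0.3932*c^4 - 10.5148*c^3 + 2.5324*c^2 - 11.6728*c - 13.156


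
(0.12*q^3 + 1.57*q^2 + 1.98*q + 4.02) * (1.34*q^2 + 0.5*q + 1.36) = 0.1608*q^5 + 2.1638*q^4 + 3.6014*q^3 + 8.512*q^2 + 4.7028*q + 5.4672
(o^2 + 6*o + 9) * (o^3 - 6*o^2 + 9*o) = o^5 - 18*o^3 + 81*o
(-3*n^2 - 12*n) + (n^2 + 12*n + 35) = 35 - 2*n^2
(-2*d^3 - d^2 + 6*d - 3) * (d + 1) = -2*d^4 - 3*d^3 + 5*d^2 + 3*d - 3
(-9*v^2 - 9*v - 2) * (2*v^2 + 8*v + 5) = -18*v^4 - 90*v^3 - 121*v^2 - 61*v - 10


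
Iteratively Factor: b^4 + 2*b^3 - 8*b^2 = (b + 4)*(b^3 - 2*b^2) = (b - 2)*(b + 4)*(b^2) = b*(b - 2)*(b + 4)*(b)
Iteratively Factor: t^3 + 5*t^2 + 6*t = (t + 2)*(t^2 + 3*t) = t*(t + 2)*(t + 3)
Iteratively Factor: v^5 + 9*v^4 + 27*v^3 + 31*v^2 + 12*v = (v + 3)*(v^4 + 6*v^3 + 9*v^2 + 4*v) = (v + 1)*(v + 3)*(v^3 + 5*v^2 + 4*v) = v*(v + 1)*(v + 3)*(v^2 + 5*v + 4) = v*(v + 1)*(v + 3)*(v + 4)*(v + 1)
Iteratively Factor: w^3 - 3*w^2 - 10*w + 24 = (w - 4)*(w^2 + w - 6) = (w - 4)*(w - 2)*(w + 3)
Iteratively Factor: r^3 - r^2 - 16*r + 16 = (r - 1)*(r^2 - 16) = (r - 1)*(r + 4)*(r - 4)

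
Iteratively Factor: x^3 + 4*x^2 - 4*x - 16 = (x - 2)*(x^2 + 6*x + 8) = (x - 2)*(x + 4)*(x + 2)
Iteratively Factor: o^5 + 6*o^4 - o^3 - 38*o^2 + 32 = (o + 1)*(o^4 + 5*o^3 - 6*o^2 - 32*o + 32) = (o - 2)*(o + 1)*(o^3 + 7*o^2 + 8*o - 16) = (o - 2)*(o + 1)*(o + 4)*(o^2 + 3*o - 4) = (o - 2)*(o + 1)*(o + 4)^2*(o - 1)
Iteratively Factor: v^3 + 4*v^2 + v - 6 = (v + 3)*(v^2 + v - 2) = (v - 1)*(v + 3)*(v + 2)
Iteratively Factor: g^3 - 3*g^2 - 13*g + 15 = (g + 3)*(g^2 - 6*g + 5) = (g - 5)*(g + 3)*(g - 1)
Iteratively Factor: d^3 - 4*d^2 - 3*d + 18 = (d - 3)*(d^2 - d - 6) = (d - 3)*(d + 2)*(d - 3)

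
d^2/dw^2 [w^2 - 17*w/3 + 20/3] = 2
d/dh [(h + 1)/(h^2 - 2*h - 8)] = (h^2 - 2*h - 2*(h - 1)*(h + 1) - 8)/(-h^2 + 2*h + 8)^2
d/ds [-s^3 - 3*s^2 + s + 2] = -3*s^2 - 6*s + 1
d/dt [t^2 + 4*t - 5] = 2*t + 4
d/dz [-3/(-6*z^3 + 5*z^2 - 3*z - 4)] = 3*(-18*z^2 + 10*z - 3)/(6*z^3 - 5*z^2 + 3*z + 4)^2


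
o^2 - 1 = (o - 1)*(o + 1)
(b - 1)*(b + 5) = b^2 + 4*b - 5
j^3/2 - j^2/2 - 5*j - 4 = (j/2 + 1/2)*(j - 4)*(j + 2)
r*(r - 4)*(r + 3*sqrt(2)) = r^3 - 4*r^2 + 3*sqrt(2)*r^2 - 12*sqrt(2)*r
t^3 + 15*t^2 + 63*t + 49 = (t + 1)*(t + 7)^2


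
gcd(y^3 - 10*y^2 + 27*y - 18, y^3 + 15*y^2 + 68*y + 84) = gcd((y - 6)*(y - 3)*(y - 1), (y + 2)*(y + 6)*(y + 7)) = 1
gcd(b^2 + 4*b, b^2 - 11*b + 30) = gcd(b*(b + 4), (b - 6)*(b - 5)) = 1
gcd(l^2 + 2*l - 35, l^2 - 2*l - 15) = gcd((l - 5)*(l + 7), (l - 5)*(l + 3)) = l - 5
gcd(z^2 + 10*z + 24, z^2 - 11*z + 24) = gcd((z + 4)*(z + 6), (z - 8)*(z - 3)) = 1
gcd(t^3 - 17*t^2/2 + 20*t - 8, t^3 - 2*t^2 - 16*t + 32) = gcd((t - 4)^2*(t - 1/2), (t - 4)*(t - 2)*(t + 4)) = t - 4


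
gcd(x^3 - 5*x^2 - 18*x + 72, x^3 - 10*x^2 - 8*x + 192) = x^2 - 2*x - 24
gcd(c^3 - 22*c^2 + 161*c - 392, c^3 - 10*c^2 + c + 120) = c - 8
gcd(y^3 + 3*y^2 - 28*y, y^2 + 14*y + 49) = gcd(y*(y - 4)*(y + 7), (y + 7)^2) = y + 7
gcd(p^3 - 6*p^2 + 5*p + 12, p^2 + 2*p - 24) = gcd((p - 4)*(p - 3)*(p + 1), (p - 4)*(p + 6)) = p - 4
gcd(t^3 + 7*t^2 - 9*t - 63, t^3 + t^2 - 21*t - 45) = t + 3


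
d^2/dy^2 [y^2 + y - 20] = 2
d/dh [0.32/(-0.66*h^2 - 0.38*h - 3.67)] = (0.4224*h + 0.1216)/(0.66*h^2 + 0.38*h + 3.67)^2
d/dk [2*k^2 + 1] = 4*k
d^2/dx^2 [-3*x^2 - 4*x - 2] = -6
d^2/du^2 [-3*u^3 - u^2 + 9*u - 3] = -18*u - 2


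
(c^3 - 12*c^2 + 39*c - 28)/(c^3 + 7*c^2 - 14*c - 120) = (c^2 - 8*c + 7)/(c^2 + 11*c + 30)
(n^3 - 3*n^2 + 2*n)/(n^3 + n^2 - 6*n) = (n - 1)/(n + 3)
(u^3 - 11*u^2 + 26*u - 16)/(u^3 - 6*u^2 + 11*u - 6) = (u - 8)/(u - 3)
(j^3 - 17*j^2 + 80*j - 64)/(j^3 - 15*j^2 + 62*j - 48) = (j - 8)/(j - 6)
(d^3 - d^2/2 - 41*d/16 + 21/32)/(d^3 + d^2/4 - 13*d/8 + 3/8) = (d - 7/4)/(d - 1)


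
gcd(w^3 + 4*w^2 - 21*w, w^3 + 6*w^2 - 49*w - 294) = w + 7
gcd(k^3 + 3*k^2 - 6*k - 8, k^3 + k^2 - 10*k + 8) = k^2 + 2*k - 8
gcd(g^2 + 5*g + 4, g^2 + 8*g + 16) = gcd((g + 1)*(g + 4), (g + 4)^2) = g + 4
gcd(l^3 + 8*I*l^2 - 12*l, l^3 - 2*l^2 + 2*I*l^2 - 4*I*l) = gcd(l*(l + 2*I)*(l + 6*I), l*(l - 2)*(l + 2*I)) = l^2 + 2*I*l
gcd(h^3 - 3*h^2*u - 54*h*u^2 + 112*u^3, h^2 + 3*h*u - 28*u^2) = h + 7*u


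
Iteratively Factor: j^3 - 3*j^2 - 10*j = (j)*(j^2 - 3*j - 10) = j*(j - 5)*(j + 2)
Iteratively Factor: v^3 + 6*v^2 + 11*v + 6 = (v + 1)*(v^2 + 5*v + 6) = (v + 1)*(v + 3)*(v + 2)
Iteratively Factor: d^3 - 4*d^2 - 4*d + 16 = (d + 2)*(d^2 - 6*d + 8) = (d - 2)*(d + 2)*(d - 4)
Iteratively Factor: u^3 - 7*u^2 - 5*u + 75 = (u + 3)*(u^2 - 10*u + 25) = (u - 5)*(u + 3)*(u - 5)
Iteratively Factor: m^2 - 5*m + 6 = (m - 2)*(m - 3)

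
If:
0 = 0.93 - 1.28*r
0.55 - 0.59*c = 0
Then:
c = 0.93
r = 0.73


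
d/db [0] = 0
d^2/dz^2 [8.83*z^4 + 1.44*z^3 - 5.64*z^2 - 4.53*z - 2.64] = 105.96*z^2 + 8.64*z - 11.28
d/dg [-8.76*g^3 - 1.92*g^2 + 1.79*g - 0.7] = -26.28*g^2 - 3.84*g + 1.79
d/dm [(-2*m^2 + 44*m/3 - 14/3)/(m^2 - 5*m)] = 14*(-m^2 + 2*m - 5)/(3*m^2*(m^2 - 10*m + 25))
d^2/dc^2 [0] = 0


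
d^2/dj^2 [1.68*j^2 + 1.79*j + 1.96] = 3.36000000000000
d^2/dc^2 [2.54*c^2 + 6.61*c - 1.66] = 5.08000000000000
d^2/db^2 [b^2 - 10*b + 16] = 2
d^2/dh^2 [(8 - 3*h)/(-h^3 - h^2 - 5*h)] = 2*(9*h^5 - 39*h^4 - 76*h^3 - 144*h^2 - 120*h - 200)/(h^3*(h^6 + 3*h^5 + 18*h^4 + 31*h^3 + 90*h^2 + 75*h + 125))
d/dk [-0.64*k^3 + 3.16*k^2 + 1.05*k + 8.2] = -1.92*k^2 + 6.32*k + 1.05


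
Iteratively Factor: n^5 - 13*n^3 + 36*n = (n)*(n^4 - 13*n^2 + 36) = n*(n - 3)*(n^3 + 3*n^2 - 4*n - 12) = n*(n - 3)*(n + 3)*(n^2 - 4) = n*(n - 3)*(n - 2)*(n + 3)*(n + 2)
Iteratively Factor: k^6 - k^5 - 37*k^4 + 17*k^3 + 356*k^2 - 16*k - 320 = (k - 1)*(k^5 - 37*k^3 - 20*k^2 + 336*k + 320) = (k - 1)*(k + 4)*(k^4 - 4*k^3 - 21*k^2 + 64*k + 80) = (k - 5)*(k - 1)*(k + 4)*(k^3 + k^2 - 16*k - 16) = (k - 5)*(k - 4)*(k - 1)*(k + 4)*(k^2 + 5*k + 4) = (k - 5)*(k - 4)*(k - 1)*(k + 4)^2*(k + 1)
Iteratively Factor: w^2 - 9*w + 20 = (w - 5)*(w - 4)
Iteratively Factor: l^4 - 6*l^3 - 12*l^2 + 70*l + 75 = (l - 5)*(l^3 - l^2 - 17*l - 15) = (l - 5)*(l + 1)*(l^2 - 2*l - 15) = (l - 5)^2*(l + 1)*(l + 3)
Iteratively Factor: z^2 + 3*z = (z)*(z + 3)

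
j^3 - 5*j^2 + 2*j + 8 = (j - 4)*(j - 2)*(j + 1)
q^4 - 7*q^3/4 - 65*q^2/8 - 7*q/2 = q*(q - 4)*(q + 1/2)*(q + 7/4)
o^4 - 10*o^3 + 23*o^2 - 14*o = o*(o - 7)*(o - 2)*(o - 1)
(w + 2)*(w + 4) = w^2 + 6*w + 8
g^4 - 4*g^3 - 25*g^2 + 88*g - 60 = (g - 6)*(g - 2)*(g - 1)*(g + 5)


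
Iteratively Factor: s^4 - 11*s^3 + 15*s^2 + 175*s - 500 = (s - 5)*(s^3 - 6*s^2 - 15*s + 100) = (s - 5)^2*(s^2 - s - 20) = (s - 5)^2*(s + 4)*(s - 5)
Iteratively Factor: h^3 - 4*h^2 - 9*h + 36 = (h - 4)*(h^2 - 9) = (h - 4)*(h - 3)*(h + 3)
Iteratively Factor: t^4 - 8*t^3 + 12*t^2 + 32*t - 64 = (t + 2)*(t^3 - 10*t^2 + 32*t - 32) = (t - 4)*(t + 2)*(t^2 - 6*t + 8) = (t - 4)^2*(t + 2)*(t - 2)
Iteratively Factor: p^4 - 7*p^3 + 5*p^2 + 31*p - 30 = (p - 5)*(p^3 - 2*p^2 - 5*p + 6) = (p - 5)*(p + 2)*(p^2 - 4*p + 3) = (p - 5)*(p - 3)*(p + 2)*(p - 1)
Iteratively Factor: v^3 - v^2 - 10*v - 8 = (v - 4)*(v^2 + 3*v + 2) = (v - 4)*(v + 2)*(v + 1)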